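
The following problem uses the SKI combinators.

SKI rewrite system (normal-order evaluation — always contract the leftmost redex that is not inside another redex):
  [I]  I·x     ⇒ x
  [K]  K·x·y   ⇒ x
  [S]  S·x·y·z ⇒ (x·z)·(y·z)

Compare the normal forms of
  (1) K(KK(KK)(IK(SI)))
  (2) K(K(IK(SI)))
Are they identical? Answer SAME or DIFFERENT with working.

Term A:
  start: K(KK(KK)(IK(SI)))
  step 1: K(K(IK(SI)))
  step 2: K(K(K(SI)))

Term B:
  start: K(K(IK(SI)))
  step 1: K(K(K(SI)))

Answer: SAME — A ⇓ K(K(K(SI))), B ⇓ K(K(K(SI)))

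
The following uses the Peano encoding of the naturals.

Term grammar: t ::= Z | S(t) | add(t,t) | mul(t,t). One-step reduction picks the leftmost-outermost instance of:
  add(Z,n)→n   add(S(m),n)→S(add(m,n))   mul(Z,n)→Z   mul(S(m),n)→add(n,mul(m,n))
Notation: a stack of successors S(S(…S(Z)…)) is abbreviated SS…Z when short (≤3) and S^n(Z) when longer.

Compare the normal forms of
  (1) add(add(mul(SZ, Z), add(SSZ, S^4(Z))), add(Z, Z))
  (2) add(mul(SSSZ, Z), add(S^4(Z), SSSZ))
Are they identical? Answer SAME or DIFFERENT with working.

Answer: DIFFERENT — A ⇓ S^6(Z), B ⇓ S^7(Z)

Working:
Term A:
  start: add(add(mul(SZ, Z), add(SSZ, S^4(Z))), add(Z, Z))
  [1] add(add(add(Z, mul(Z, Z)), add(SSZ, S^4(Z))), add(Z, Z))
  [2] add(add(mul(Z, Z), add(SSZ, S^4(Z))), add(Z, Z))
  [3] add(add(Z, add(SSZ, S^4(Z))), add(Z, Z))
  [4] add(add(SSZ, S^4(Z)), add(Z, Z))
  [5] add(S(add(SZ, S^4(Z))), add(Z, Z))
  [6] S(add(add(SZ, S^4(Z)), add(Z, Z)))
  [7] S(add(S(add(Z, S^4(Z))), add(Z, Z)))
  [8] S(S(add(add(Z, S^4(Z)), add(Z, Z))))
  [9] S(S(add(S^4(Z), add(Z, Z))))
  [10] S(S(S(add(SSSZ, add(Z, Z)))))
  [11] S(S(S(S(add(SSZ, add(Z, Z))))))
  [12] S(S(S(S(S(add(SZ, add(Z, Z)))))))
  [13] S(S(S(S(S(S(add(Z, add(Z, Z))))))))
  [14] S(S(S(S(S(S(add(Z, Z)))))))
  [15] S^6(Z)

Term B:
  start: add(mul(SSSZ, Z), add(S^4(Z), SSSZ))
  [1] add(add(Z, mul(SSZ, Z)), add(S^4(Z), SSSZ))
  [2] add(mul(SSZ, Z), add(S^4(Z), SSSZ))
  [3] add(add(Z, mul(SZ, Z)), add(S^4(Z), SSSZ))
  [4] add(mul(SZ, Z), add(S^4(Z), SSSZ))
  [5] add(add(Z, mul(Z, Z)), add(S^4(Z), SSSZ))
  [6] add(mul(Z, Z), add(S^4(Z), SSSZ))
  [7] add(Z, add(S^4(Z), SSSZ))
  [8] add(S^4(Z), SSSZ)
  [9] S(add(SSSZ, SSSZ))
  [10] S(S(add(SSZ, SSSZ)))
  [11] S(S(S(add(SZ, SSSZ))))
  [12] S(S(S(S(add(Z, SSSZ)))))
  [13] S^7(Z)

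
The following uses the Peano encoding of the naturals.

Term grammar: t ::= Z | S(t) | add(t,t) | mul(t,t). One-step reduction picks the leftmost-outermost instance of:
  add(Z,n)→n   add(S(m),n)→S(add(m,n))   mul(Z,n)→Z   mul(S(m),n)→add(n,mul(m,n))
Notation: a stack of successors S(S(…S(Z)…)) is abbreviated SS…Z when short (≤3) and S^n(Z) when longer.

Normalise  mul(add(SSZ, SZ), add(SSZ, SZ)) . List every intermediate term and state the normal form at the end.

Answer: normal form = S^9(Z)  (in 28 steps)

Reduction:
  start: mul(add(SSZ, SZ), add(SSZ, SZ))
  step 1: mul(S(add(SZ, SZ)), add(SSZ, SZ))
  step 2: add(add(SSZ, SZ), mul(add(SZ, SZ), add(SSZ, SZ)))
  step 3: add(S(add(SZ, SZ)), mul(add(SZ, SZ), add(SSZ, SZ)))
  step 4: S(add(add(SZ, SZ), mul(add(SZ, SZ), add(SSZ, SZ))))
  step 5: S(add(S(add(Z, SZ)), mul(add(SZ, SZ), add(SSZ, SZ))))
  step 6: S(S(add(add(Z, SZ), mul(add(SZ, SZ), add(SSZ, SZ)))))
  step 7: S(S(add(SZ, mul(add(SZ, SZ), add(SSZ, SZ)))))
  step 8: S(S(S(add(Z, mul(add(SZ, SZ), add(SSZ, SZ))))))
  step 9: S(S(S(mul(add(SZ, SZ), add(SSZ, SZ)))))
  step 10: S(S(S(mul(S(add(Z, SZ)), add(SSZ, SZ)))))
  step 11: S(S(S(add(add(SSZ, SZ), mul(add(Z, SZ), add(SSZ, SZ))))))
  step 12: S(S(S(add(S(add(SZ, SZ)), mul(add(Z, SZ), add(SSZ, SZ))))))
  step 13: S(S(S(S(add(add(SZ, SZ), mul(add(Z, SZ), add(SSZ, SZ)))))))
  step 14: S(S(S(S(add(S(add(Z, SZ)), mul(add(Z, SZ), add(SSZ, SZ)))))))
  step 15: S(S(S(S(S(add(add(Z, SZ), mul(add(Z, SZ), add(SSZ, SZ))))))))
  step 16: S(S(S(S(S(add(SZ, mul(add(Z, SZ), add(SSZ, SZ))))))))
  step 17: S(S(S(S(S(S(add(Z, mul(add(Z, SZ), add(SSZ, SZ)))))))))
  step 18: S(S(S(S(S(S(mul(add(Z, SZ), add(SSZ, SZ))))))))
  step 19: S(S(S(S(S(S(mul(SZ, add(SSZ, SZ))))))))
  step 20: S(S(S(S(S(S(add(add(SSZ, SZ), mul(Z, add(SSZ, SZ)))))))))
  step 21: S(S(S(S(S(S(add(S(add(SZ, SZ)), mul(Z, add(SSZ, SZ)))))))))
  step 22: S(S(S(S(S(S(S(add(add(SZ, SZ), mul(Z, add(SSZ, SZ))))))))))
  step 23: S(S(S(S(S(S(S(add(S(add(Z, SZ)), mul(Z, add(SSZ, SZ))))))))))
  step 24: S(S(S(S(S(S(S(S(add(add(Z, SZ), mul(Z, add(SSZ, SZ)))))))))))
  step 25: S(S(S(S(S(S(S(S(add(SZ, mul(Z, add(SSZ, SZ)))))))))))
  step 26: S(S(S(S(S(S(S(S(S(add(Z, mul(Z, add(SSZ, SZ))))))))))))
  step 27: S(S(S(S(S(S(S(S(S(mul(Z, add(SSZ, SZ)))))))))))
  step 28: S^9(Z)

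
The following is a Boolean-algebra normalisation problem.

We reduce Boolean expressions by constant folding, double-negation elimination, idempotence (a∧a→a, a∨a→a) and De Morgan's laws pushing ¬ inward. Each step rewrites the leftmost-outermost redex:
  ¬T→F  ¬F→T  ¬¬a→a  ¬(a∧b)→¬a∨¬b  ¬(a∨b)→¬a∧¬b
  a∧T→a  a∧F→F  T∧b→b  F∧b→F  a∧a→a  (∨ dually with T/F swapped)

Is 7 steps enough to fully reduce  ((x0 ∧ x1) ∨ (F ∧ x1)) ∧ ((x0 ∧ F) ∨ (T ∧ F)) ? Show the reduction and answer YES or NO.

Answer: YES — reaches normal form F in 6 ≤ 7 steps

Working:
  start: ((x0 ∧ x1) ∨ (F ∧ x1)) ∧ ((x0 ∧ F) ∨ (T ∧ F))
  [1] ((x0 ∧ x1) ∨ F) ∧ ((x0 ∧ F) ∨ (T ∧ F))
  [2] (x0 ∧ x1) ∧ ((x0 ∧ F) ∨ (T ∧ F))
  [3] (x0 ∧ x1) ∧ (F ∨ (T ∧ F))
  [4] (x0 ∧ x1) ∧ (T ∧ F)
  [5] (x0 ∧ x1) ∧ F
  [6] F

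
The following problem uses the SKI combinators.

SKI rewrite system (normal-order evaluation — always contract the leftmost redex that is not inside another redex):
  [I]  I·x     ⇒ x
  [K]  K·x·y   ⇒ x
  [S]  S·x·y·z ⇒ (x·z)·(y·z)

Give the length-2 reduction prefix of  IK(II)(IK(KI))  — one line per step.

Answer: after 2 steps: II

Reduction:
  start: IK(II)(IK(KI))
  step 1: K(II)(IK(KI))
  step 2: II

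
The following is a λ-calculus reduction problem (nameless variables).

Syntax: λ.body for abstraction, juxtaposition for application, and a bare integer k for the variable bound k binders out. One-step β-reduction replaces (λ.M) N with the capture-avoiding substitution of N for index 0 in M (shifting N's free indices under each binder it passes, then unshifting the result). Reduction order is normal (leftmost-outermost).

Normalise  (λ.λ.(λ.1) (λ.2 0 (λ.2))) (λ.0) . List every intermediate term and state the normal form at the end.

  start: (λ.λ.(λ.1) (λ.2 0 (λ.2))) (λ.0)
  →1  λ.(λ.1) (λ.(λ.0) 0 (λ.2))
  →2  λ.0

Answer: normal form = λ.0  (in 2 steps)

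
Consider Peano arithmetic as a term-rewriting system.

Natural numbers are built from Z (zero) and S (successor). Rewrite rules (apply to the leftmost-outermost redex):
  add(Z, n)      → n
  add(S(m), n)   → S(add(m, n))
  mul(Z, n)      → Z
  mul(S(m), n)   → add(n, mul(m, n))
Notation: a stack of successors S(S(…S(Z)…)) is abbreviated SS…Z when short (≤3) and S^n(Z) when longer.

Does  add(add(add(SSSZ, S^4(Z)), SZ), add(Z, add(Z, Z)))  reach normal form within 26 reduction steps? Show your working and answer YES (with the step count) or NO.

  start: add(add(add(SSSZ, S^4(Z)), SZ), add(Z, add(Z, Z)))
  [1] add(add(S(add(SSZ, S^4(Z))), SZ), add(Z, add(Z, Z)))
  [2] add(S(add(add(SSZ, S^4(Z)), SZ)), add(Z, add(Z, Z)))
  [3] S(add(add(add(SSZ, S^4(Z)), SZ), add(Z, add(Z, Z))))
  [4] S(add(add(S(add(SZ, S^4(Z))), SZ), add(Z, add(Z, Z))))
  [5] S(add(S(add(add(SZ, S^4(Z)), SZ)), add(Z, add(Z, Z))))
  [6] S(S(add(add(add(SZ, S^4(Z)), SZ), add(Z, add(Z, Z)))))
  [7] S(S(add(add(S(add(Z, S^4(Z))), SZ), add(Z, add(Z, Z)))))
  [8] S(S(add(S(add(add(Z, S^4(Z)), SZ)), add(Z, add(Z, Z)))))
  [9] S(S(S(add(add(add(Z, S^4(Z)), SZ), add(Z, add(Z, Z))))))
  [10] S(S(S(add(add(S^4(Z), SZ), add(Z, add(Z, Z))))))
  [11] S(S(S(add(S(add(SSSZ, SZ)), add(Z, add(Z, Z))))))
  [12] S(S(S(S(add(add(SSSZ, SZ), add(Z, add(Z, Z)))))))
  [13] S(S(S(S(add(S(add(SSZ, SZ)), add(Z, add(Z, Z)))))))
  [14] S(S(S(S(S(add(add(SSZ, SZ), add(Z, add(Z, Z))))))))
  [15] S(S(S(S(S(add(S(add(SZ, SZ)), add(Z, add(Z, Z))))))))
  [16] S(S(S(S(S(S(add(add(SZ, SZ), add(Z, add(Z, Z)))))))))
  [17] S(S(S(S(S(S(add(S(add(Z, SZ)), add(Z, add(Z, Z)))))))))
  [18] S(S(S(S(S(S(S(add(add(Z, SZ), add(Z, add(Z, Z))))))))))
  [19] S(S(S(S(S(S(S(add(SZ, add(Z, add(Z, Z))))))))))
  [20] S(S(S(S(S(S(S(S(add(Z, add(Z, add(Z, Z)))))))))))
  [21] S(S(S(S(S(S(S(S(add(Z, add(Z, Z))))))))))
  [22] S(S(S(S(S(S(S(S(add(Z, Z)))))))))
  [23] S^8(Z)

Answer: YES — reaches normal form S^8(Z) in 23 ≤ 26 steps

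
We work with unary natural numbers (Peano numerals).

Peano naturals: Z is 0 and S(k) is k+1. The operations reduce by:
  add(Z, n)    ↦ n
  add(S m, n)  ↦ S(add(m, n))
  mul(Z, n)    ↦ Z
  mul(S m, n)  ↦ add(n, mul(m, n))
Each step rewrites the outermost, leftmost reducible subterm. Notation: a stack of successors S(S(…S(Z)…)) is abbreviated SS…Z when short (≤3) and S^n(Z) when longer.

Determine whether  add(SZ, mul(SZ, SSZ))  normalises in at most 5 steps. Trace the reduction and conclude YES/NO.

  start: add(SZ, mul(SZ, SSZ))
  step 1: S(add(Z, mul(SZ, SSZ)))
  step 2: S(mul(SZ, SSZ))
  step 3: S(add(SSZ, mul(Z, SSZ)))
  step 4: S(S(add(SZ, mul(Z, SSZ))))
  step 5: S(S(S(add(Z, mul(Z, SSZ)))))

Answer: NO — after 5 steps the term is S(S(S(add(Z, mul(Z, SSZ))))), not yet normal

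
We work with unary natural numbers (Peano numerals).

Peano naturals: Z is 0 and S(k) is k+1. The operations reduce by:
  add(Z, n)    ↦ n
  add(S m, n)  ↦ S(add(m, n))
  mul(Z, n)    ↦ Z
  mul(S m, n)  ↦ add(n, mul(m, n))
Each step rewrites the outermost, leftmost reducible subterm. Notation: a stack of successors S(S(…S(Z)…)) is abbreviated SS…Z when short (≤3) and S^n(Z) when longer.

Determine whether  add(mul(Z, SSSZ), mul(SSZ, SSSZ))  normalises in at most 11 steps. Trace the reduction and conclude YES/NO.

  start: add(mul(Z, SSSZ), mul(SSZ, SSSZ))
  [1] add(Z, mul(SSZ, SSSZ))
  [2] mul(SSZ, SSSZ)
  [3] add(SSSZ, mul(SZ, SSSZ))
  [4] S(add(SSZ, mul(SZ, SSSZ)))
  [5] S(S(add(SZ, mul(SZ, SSSZ))))
  [6] S(S(S(add(Z, mul(SZ, SSSZ)))))
  [7] S(S(S(mul(SZ, SSSZ))))
  [8] S(S(S(add(SSSZ, mul(Z, SSSZ)))))
  [9] S(S(S(S(add(SSZ, mul(Z, SSSZ))))))
  [10] S(S(S(S(S(add(SZ, mul(Z, SSSZ)))))))
  [11] S(S(S(S(S(S(add(Z, mul(Z, SSSZ))))))))

Answer: NO — after 11 steps the term is S(S(S(S(S(S(add(Z, mul(Z, SSSZ)))))))), not yet normal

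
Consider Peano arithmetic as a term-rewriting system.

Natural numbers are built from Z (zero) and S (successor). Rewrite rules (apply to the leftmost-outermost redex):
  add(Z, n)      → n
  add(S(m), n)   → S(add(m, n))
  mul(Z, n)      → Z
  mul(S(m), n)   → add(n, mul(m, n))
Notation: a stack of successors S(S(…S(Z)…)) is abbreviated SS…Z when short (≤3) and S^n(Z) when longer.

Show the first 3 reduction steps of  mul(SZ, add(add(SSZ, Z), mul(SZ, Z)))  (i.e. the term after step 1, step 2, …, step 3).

  start: mul(SZ, add(add(SSZ, Z), mul(SZ, Z)))
  step 1: add(add(add(SSZ, Z), mul(SZ, Z)), mul(Z, add(add(SSZ, Z), mul(SZ, Z))))
  step 2: add(add(S(add(SZ, Z)), mul(SZ, Z)), mul(Z, add(add(SSZ, Z), mul(SZ, Z))))
  step 3: add(S(add(add(SZ, Z), mul(SZ, Z))), mul(Z, add(add(SSZ, Z), mul(SZ, Z))))

Answer: after 3 steps: add(S(add(add(SZ, Z), mul(SZ, Z))), mul(Z, add(add(SSZ, Z), mul(SZ, Z))))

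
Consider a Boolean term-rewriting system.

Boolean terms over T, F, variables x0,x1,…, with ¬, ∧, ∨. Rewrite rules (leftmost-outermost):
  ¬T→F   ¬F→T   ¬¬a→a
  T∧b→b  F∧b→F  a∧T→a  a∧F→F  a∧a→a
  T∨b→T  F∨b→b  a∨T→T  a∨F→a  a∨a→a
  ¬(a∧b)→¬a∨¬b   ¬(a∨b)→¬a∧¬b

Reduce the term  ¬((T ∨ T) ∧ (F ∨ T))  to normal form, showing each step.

  start: ¬((T ∨ T) ∧ (F ∨ T))
  step 1: ¬(T ∨ T) ∨ ¬(F ∨ T)
  step 2: (¬T ∧ ¬T) ∨ ¬(F ∨ T)
  step 3: ¬T ∨ ¬(F ∨ T)
  step 4: F ∨ ¬(F ∨ T)
  step 5: ¬(F ∨ T)
  step 6: ¬F ∧ ¬T
  step 7: T ∧ ¬T
  step 8: ¬T
  step 9: F

Answer: normal form = F  (in 9 steps)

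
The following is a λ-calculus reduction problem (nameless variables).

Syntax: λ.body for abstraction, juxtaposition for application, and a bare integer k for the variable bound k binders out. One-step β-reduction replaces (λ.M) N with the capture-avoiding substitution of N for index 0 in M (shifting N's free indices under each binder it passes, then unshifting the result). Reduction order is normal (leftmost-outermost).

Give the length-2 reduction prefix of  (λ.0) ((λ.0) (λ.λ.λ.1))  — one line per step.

  start: (λ.0) ((λ.0) (λ.λ.λ.1))
  [1] (λ.0) (λ.λ.λ.1)
  [2] λ.λ.λ.1

Answer: after 2 steps: λ.λ.λ.1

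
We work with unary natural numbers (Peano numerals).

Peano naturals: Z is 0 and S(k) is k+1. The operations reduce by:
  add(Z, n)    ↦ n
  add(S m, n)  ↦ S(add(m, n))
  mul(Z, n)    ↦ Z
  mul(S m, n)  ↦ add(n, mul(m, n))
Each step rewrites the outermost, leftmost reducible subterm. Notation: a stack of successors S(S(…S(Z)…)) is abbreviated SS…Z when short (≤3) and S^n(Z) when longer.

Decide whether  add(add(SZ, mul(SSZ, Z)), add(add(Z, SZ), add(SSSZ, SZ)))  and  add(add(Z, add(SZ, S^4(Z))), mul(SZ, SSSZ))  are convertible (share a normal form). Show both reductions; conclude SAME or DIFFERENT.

Term A:
  start: add(add(SZ, mul(SSZ, Z)), add(add(Z, SZ), add(SSSZ, SZ)))
  [1] add(S(add(Z, mul(SSZ, Z))), add(add(Z, SZ), add(SSSZ, SZ)))
  [2] S(add(add(Z, mul(SSZ, Z)), add(add(Z, SZ), add(SSSZ, SZ))))
  [3] S(add(mul(SSZ, Z), add(add(Z, SZ), add(SSSZ, SZ))))
  [4] S(add(add(Z, mul(SZ, Z)), add(add(Z, SZ), add(SSSZ, SZ))))
  [5] S(add(mul(SZ, Z), add(add(Z, SZ), add(SSSZ, SZ))))
  [6] S(add(add(Z, mul(Z, Z)), add(add(Z, SZ), add(SSSZ, SZ))))
  [7] S(add(mul(Z, Z), add(add(Z, SZ), add(SSSZ, SZ))))
  [8] S(add(Z, add(add(Z, SZ), add(SSSZ, SZ))))
  [9] S(add(add(Z, SZ), add(SSSZ, SZ)))
  [10] S(add(SZ, add(SSSZ, SZ)))
  [11] S(S(add(Z, add(SSSZ, SZ))))
  [12] S(S(add(SSSZ, SZ)))
  [13] S(S(S(add(SSZ, SZ))))
  [14] S(S(S(S(add(SZ, SZ)))))
  [15] S(S(S(S(S(add(Z, SZ))))))
  [16] S^6(Z)

Term B:
  start: add(add(Z, add(SZ, S^4(Z))), mul(SZ, SSSZ))
  [1] add(add(SZ, S^4(Z)), mul(SZ, SSSZ))
  [2] add(S(add(Z, S^4(Z))), mul(SZ, SSSZ))
  [3] S(add(add(Z, S^4(Z)), mul(SZ, SSSZ)))
  [4] S(add(S^4(Z), mul(SZ, SSSZ)))
  [5] S(S(add(SSSZ, mul(SZ, SSSZ))))
  [6] S(S(S(add(SSZ, mul(SZ, SSSZ)))))
  [7] S(S(S(S(add(SZ, mul(SZ, SSSZ))))))
  [8] S(S(S(S(S(add(Z, mul(SZ, SSSZ)))))))
  [9] S(S(S(S(S(mul(SZ, SSSZ))))))
  [10] S(S(S(S(S(add(SSSZ, mul(Z, SSSZ)))))))
  [11] S(S(S(S(S(S(add(SSZ, mul(Z, SSSZ))))))))
  [12] S(S(S(S(S(S(S(add(SZ, mul(Z, SSSZ)))))))))
  [13] S(S(S(S(S(S(S(S(add(Z, mul(Z, SSSZ))))))))))
  [14] S(S(S(S(S(S(S(S(mul(Z, SSSZ)))))))))
  [15] S^8(Z)

Answer: DIFFERENT — A ⇓ S^6(Z), B ⇓ S^8(Z)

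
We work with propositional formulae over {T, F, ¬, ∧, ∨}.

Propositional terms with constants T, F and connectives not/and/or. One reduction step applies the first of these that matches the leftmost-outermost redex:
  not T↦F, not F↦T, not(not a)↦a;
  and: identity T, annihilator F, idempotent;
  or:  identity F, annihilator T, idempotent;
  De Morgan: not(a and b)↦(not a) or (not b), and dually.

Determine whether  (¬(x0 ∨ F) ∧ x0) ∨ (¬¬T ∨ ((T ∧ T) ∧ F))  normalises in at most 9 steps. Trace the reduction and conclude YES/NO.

  start: (¬(x0 ∨ F) ∧ x0) ∨ (¬¬T ∨ ((T ∧ T) ∧ F))
  →1  ((¬x0 ∧ ¬F) ∧ x0) ∨ (¬¬T ∨ ((T ∧ T) ∧ F))
  →2  ((¬x0 ∧ T) ∧ x0) ∨ (¬¬T ∨ ((T ∧ T) ∧ F))
  →3  (¬x0 ∧ x0) ∨ (¬¬T ∨ ((T ∧ T) ∧ F))
  →4  (¬x0 ∧ x0) ∨ (T ∨ ((T ∧ T) ∧ F))
  →5  (¬x0 ∧ x0) ∨ T
  →6  T

Answer: YES — reaches normal form T in 6 ≤ 9 steps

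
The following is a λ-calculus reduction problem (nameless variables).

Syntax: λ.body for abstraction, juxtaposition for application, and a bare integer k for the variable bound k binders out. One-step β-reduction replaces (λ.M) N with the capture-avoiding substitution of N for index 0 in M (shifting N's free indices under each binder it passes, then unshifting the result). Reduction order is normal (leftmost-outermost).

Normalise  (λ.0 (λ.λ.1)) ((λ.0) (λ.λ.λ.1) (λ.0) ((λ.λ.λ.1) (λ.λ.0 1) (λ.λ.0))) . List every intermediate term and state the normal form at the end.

  start: (λ.0 (λ.λ.1)) ((λ.0) (λ.λ.λ.1) (λ.0) ((λ.λ.λ.1) (λ.λ.0 1) (λ.λ.0)))
  [1] (λ.0) (λ.λ.λ.1) (λ.0) ((λ.λ.λ.1) (λ.λ.0 1) (λ.λ.0)) (λ.λ.1)
  [2] (λ.λ.λ.1) (λ.0) ((λ.λ.λ.1) (λ.λ.0 1) (λ.λ.0)) (λ.λ.1)
  [3] (λ.λ.1) ((λ.λ.λ.1) (λ.λ.0 1) (λ.λ.0)) (λ.λ.1)
  [4] (λ.(λ.λ.λ.1) (λ.λ.0 1) (λ.λ.0)) (λ.λ.1)
  [5] (λ.λ.λ.1) (λ.λ.0 1) (λ.λ.0)
  [6] (λ.λ.1) (λ.λ.0)
  [7] λ.λ.λ.0

Answer: normal form = λ.λ.λ.0  (in 7 steps)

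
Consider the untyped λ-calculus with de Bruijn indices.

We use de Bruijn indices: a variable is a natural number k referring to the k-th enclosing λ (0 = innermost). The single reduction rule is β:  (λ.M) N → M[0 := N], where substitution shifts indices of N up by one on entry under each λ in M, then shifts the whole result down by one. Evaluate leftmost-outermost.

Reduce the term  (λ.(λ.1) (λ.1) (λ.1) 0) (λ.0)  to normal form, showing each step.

  start: (λ.(λ.1) (λ.1) (λ.1) 0) (λ.0)
  [1] (λ.λ.0) (λ.λ.0) (λ.λ.0) (λ.0)
  [2] (λ.0) (λ.λ.0) (λ.0)
  [3] (λ.λ.0) (λ.0)
  [4] λ.0

Answer: normal form = λ.0  (in 4 steps)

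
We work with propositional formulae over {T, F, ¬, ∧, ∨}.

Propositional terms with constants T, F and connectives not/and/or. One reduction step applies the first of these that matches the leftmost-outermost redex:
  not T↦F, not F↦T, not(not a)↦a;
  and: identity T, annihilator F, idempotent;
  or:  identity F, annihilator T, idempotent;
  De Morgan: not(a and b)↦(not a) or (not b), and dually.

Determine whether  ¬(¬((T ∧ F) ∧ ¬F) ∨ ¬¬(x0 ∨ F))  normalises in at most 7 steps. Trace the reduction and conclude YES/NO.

Answer: YES — reaches normal form F in 5 ≤ 7 steps

Reduction:
  start: ¬(¬((T ∧ F) ∧ ¬F) ∨ ¬¬(x0 ∨ F))
  →1  ¬¬((T ∧ F) ∧ ¬F) ∧ ¬¬¬(x0 ∨ F)
  →2  ((T ∧ F) ∧ ¬F) ∧ ¬¬¬(x0 ∨ F)
  →3  (F ∧ ¬F) ∧ ¬¬¬(x0 ∨ F)
  →4  F ∧ ¬¬¬(x0 ∨ F)
  →5  F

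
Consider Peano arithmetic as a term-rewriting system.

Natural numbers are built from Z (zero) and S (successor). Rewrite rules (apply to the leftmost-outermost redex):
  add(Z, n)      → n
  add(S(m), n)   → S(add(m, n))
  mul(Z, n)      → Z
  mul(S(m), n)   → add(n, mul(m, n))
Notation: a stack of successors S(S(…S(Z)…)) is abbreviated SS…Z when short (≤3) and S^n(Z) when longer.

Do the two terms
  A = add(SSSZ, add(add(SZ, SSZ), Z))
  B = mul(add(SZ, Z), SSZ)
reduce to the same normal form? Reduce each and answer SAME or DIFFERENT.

Term A:
  start: add(SSSZ, add(add(SZ, SSZ), Z))
  [1] S(add(SSZ, add(add(SZ, SSZ), Z)))
  [2] S(S(add(SZ, add(add(SZ, SSZ), Z))))
  [3] S(S(S(add(Z, add(add(SZ, SSZ), Z)))))
  [4] S(S(S(add(add(SZ, SSZ), Z))))
  [5] S(S(S(add(S(add(Z, SSZ)), Z))))
  [6] S(S(S(S(add(add(Z, SSZ), Z)))))
  [7] S(S(S(S(add(SSZ, Z)))))
  [8] S(S(S(S(S(add(SZ, Z))))))
  [9] S(S(S(S(S(S(add(Z, Z)))))))
  [10] S^6(Z)

Term B:
  start: mul(add(SZ, Z), SSZ)
  [1] mul(S(add(Z, Z)), SSZ)
  [2] add(SSZ, mul(add(Z, Z), SSZ))
  [3] S(add(SZ, mul(add(Z, Z), SSZ)))
  [4] S(S(add(Z, mul(add(Z, Z), SSZ))))
  [5] S(S(mul(add(Z, Z), SSZ)))
  [6] S(S(mul(Z, SSZ)))
  [7] SSZ

Answer: DIFFERENT — A ⇓ S^6(Z), B ⇓ SSZ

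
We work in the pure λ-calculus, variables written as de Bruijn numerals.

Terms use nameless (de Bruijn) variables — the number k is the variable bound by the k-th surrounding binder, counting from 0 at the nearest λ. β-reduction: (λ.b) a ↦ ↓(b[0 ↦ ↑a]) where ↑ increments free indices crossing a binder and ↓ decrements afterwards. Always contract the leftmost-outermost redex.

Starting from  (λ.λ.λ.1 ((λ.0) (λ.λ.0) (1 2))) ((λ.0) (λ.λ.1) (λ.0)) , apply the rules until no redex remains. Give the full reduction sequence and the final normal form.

Answer: normal form = λ.λ.1 (λ.0)  (in 3 steps)

Derivation:
  start: (λ.λ.λ.1 ((λ.0) (λ.λ.0) (1 2))) ((λ.0) (λ.λ.1) (λ.0))
  [1] λ.λ.1 ((λ.0) (λ.λ.0) (1 ((λ.0) (λ.λ.1) (λ.0))))
  [2] λ.λ.1 ((λ.λ.0) (1 ((λ.0) (λ.λ.1) (λ.0))))
  [3] λ.λ.1 (λ.0)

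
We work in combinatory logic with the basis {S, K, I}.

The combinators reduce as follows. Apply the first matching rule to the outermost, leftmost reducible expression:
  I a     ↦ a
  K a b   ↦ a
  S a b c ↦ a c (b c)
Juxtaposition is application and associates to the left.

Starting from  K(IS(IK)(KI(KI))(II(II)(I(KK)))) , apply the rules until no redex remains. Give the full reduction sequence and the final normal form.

Answer: normal form = K(KK)  (in 9 steps)

Working:
  start: K(IS(IK)(KI(KI))(II(II)(I(KK))))
  [1] K(S(IK)(KI(KI))(II(II)(I(KK))))
  [2] K(IK(II(II)(I(KK)))(KI(KI)(II(II)(I(KK)))))
  [3] K(K(II(II)(I(KK)))(KI(KI)(II(II)(I(KK)))))
  [4] K(II(II)(I(KK)))
  [5] K(I(II)(I(KK)))
  [6] K(II(I(KK)))
  [7] K(I(I(KK)))
  [8] K(I(KK))
  [9] K(KK)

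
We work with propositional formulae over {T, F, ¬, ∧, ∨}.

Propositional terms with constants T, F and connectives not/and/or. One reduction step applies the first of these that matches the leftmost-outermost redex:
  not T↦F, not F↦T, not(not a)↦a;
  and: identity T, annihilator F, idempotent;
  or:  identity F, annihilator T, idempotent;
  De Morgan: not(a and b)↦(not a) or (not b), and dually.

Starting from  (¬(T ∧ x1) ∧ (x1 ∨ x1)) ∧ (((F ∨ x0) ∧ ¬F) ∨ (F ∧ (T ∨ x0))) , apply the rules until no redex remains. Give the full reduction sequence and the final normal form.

Answer: normal form = (¬x1 ∧ x1) ∧ x0  (in 9 steps)

Reduction:
  start: (¬(T ∧ x1) ∧ (x1 ∨ x1)) ∧ (((F ∨ x0) ∧ ¬F) ∨ (F ∧ (T ∨ x0)))
  step 1: ((¬T ∨ ¬x1) ∧ (x1 ∨ x1)) ∧ (((F ∨ x0) ∧ ¬F) ∨ (F ∧ (T ∨ x0)))
  step 2: ((F ∨ ¬x1) ∧ (x1 ∨ x1)) ∧ (((F ∨ x0) ∧ ¬F) ∨ (F ∧ (T ∨ x0)))
  step 3: (¬x1 ∧ (x1 ∨ x1)) ∧ (((F ∨ x0) ∧ ¬F) ∨ (F ∧ (T ∨ x0)))
  step 4: (¬x1 ∧ x1) ∧ (((F ∨ x0) ∧ ¬F) ∨ (F ∧ (T ∨ x0)))
  step 5: (¬x1 ∧ x1) ∧ ((x0 ∧ ¬F) ∨ (F ∧ (T ∨ x0)))
  step 6: (¬x1 ∧ x1) ∧ ((x0 ∧ T) ∨ (F ∧ (T ∨ x0)))
  step 7: (¬x1 ∧ x1) ∧ (x0 ∨ (F ∧ (T ∨ x0)))
  step 8: (¬x1 ∧ x1) ∧ (x0 ∨ F)
  step 9: (¬x1 ∧ x1) ∧ x0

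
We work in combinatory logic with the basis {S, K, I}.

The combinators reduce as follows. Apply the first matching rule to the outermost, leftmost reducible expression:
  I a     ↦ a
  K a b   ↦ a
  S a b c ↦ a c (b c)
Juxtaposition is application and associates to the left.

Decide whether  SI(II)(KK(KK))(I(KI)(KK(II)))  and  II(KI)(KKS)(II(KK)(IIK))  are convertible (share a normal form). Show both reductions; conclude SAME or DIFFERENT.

Term A:
  start: SI(II)(KK(KK))(I(KI)(KK(II)))
  →1  I(KK(KK))(II(KK(KK)))(I(KI)(KK(II)))
  →2  KK(KK)(II(KK(KK)))(I(KI)(KK(II)))
  →3  K(II(KK(KK)))(I(KI)(KK(II)))
  →4  II(KK(KK))
  →5  I(KK(KK))
  →6  KK(KK)
  →7  K

Term B:
  start: II(KI)(KKS)(II(KK)(IIK))
  →1  I(KI)(KKS)(II(KK)(IIK))
  →2  KI(KKS)(II(KK)(IIK))
  →3  I(II(KK)(IIK))
  →4  II(KK)(IIK)
  →5  I(KK)(IIK)
  →6  KK(IIK)
  →7  K

Answer: SAME — A ⇓ K, B ⇓ K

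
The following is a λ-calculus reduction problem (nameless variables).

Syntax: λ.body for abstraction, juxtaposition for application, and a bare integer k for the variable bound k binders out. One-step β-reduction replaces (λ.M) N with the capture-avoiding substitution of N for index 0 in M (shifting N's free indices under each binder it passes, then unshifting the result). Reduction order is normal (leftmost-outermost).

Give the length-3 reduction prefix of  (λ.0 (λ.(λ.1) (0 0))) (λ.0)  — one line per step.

Answer: after 3 steps: λ.0

Reduction:
  start: (λ.0 (λ.(λ.1) (0 0))) (λ.0)
  [1] (λ.0) (λ.(λ.1) (0 0))
  [2] λ.(λ.1) (0 0)
  [3] λ.0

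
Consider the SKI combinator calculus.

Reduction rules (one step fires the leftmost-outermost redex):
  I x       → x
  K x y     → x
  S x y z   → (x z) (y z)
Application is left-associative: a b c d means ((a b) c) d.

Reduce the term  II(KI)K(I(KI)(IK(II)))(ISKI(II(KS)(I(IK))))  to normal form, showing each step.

  start: II(KI)K(I(KI)(IK(II)))(ISKI(II(KS)(I(IK))))
  →1  I(KI)K(I(KI)(IK(II)))(ISKI(II(KS)(I(IK))))
  →2  KIK(I(KI)(IK(II)))(ISKI(II(KS)(I(IK))))
  →3  I(I(KI)(IK(II)))(ISKI(II(KS)(I(IK))))
  →4  I(KI)(IK(II))(ISKI(II(KS)(I(IK))))
  →5  KI(IK(II))(ISKI(II(KS)(I(IK))))
  →6  I(ISKI(II(KS)(I(IK))))
  →7  ISKI(II(KS)(I(IK)))
  →8  SKI(II(KS)(I(IK)))
  →9  K(II(KS)(I(IK)))(I(II(KS)(I(IK))))
  →10  II(KS)(I(IK))
  →11  I(KS)(I(IK))
  →12  KS(I(IK))
  →13  S

Answer: normal form = S  (in 13 steps)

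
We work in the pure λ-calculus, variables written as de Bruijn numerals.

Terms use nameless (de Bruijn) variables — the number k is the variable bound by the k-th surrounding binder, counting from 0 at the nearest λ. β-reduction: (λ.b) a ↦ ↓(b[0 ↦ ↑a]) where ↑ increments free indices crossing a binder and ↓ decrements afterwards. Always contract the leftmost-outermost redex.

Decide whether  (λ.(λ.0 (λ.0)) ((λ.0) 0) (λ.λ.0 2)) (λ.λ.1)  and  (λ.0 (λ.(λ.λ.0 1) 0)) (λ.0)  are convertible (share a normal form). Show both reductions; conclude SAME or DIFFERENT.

Answer: DIFFERENT — A ⇓ λ.0, B ⇓ λ.λ.0 1

Working:
Term A:
  start: (λ.(λ.0 (λ.0)) ((λ.0) 0) (λ.λ.0 2)) (λ.λ.1)
  [1] (λ.0 (λ.0)) ((λ.0) (λ.λ.1)) (λ.λ.0 (λ.λ.1))
  [2] (λ.0) (λ.λ.1) (λ.0) (λ.λ.0 (λ.λ.1))
  [3] (λ.λ.1) (λ.0) (λ.λ.0 (λ.λ.1))
  [4] (λ.λ.0) (λ.λ.0 (λ.λ.1))
  [5] λ.0

Term B:
  start: (λ.0 (λ.(λ.λ.0 1) 0)) (λ.0)
  [1] (λ.0) (λ.(λ.λ.0 1) 0)
  [2] λ.(λ.λ.0 1) 0
  [3] λ.λ.0 1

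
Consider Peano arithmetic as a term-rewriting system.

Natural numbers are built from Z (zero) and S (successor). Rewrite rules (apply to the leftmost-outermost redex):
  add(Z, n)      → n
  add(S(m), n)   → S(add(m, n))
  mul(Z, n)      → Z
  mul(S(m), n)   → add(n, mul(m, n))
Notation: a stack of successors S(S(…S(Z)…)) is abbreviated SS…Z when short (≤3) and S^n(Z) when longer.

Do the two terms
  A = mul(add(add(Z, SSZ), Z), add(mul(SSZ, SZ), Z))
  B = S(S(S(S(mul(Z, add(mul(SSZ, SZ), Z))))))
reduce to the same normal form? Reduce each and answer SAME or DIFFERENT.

Term A:
  start: mul(add(add(Z, SSZ), Z), add(mul(SSZ, SZ), Z))
  [1] mul(add(SSZ, Z), add(mul(SSZ, SZ), Z))
  [2] mul(S(add(SZ, Z)), add(mul(SSZ, SZ), Z))
  [3] add(add(mul(SSZ, SZ), Z), mul(add(SZ, Z), add(mul(SSZ, SZ), Z)))
  [4] add(add(add(SZ, mul(SZ, SZ)), Z), mul(add(SZ, Z), add(mul(SSZ, SZ), Z)))
  [5] add(add(S(add(Z, mul(SZ, SZ))), Z), mul(add(SZ, Z), add(mul(SSZ, SZ), Z)))
  [6] add(S(add(add(Z, mul(SZ, SZ)), Z)), mul(add(SZ, Z), add(mul(SSZ, SZ), Z)))
  [7] S(add(add(add(Z, mul(SZ, SZ)), Z), mul(add(SZ, Z), add(mul(SSZ, SZ), Z))))
  [8] S(add(add(mul(SZ, SZ), Z), mul(add(SZ, Z), add(mul(SSZ, SZ), Z))))
  [9] S(add(add(add(SZ, mul(Z, SZ)), Z), mul(add(SZ, Z), add(mul(SSZ, SZ), Z))))
  [10] S(add(add(S(add(Z, mul(Z, SZ))), Z), mul(add(SZ, Z), add(mul(SSZ, SZ), Z))))
  [11] S(add(S(add(add(Z, mul(Z, SZ)), Z)), mul(add(SZ, Z), add(mul(SSZ, SZ), Z))))
  [12] S(S(add(add(add(Z, mul(Z, SZ)), Z), mul(add(SZ, Z), add(mul(SSZ, SZ), Z)))))
  [13] S(S(add(add(mul(Z, SZ), Z), mul(add(SZ, Z), add(mul(SSZ, SZ), Z)))))
  [14] S(S(add(add(Z, Z), mul(add(SZ, Z), add(mul(SSZ, SZ), Z)))))
  [15] S(S(add(Z, mul(add(SZ, Z), add(mul(SSZ, SZ), Z)))))
  [16] S(S(mul(add(SZ, Z), add(mul(SSZ, SZ), Z))))
  [17] S(S(mul(S(add(Z, Z)), add(mul(SSZ, SZ), Z))))
  [18] S(S(add(add(mul(SSZ, SZ), Z), mul(add(Z, Z), add(mul(SSZ, SZ), Z)))))
  [19] S(S(add(add(add(SZ, mul(SZ, SZ)), Z), mul(add(Z, Z), add(mul(SSZ, SZ), Z)))))
  [20] S(S(add(add(S(add(Z, mul(SZ, SZ))), Z), mul(add(Z, Z), add(mul(SSZ, SZ), Z)))))
  [21] S(S(add(S(add(add(Z, mul(SZ, SZ)), Z)), mul(add(Z, Z), add(mul(SSZ, SZ), Z)))))
  [22] S(S(S(add(add(add(Z, mul(SZ, SZ)), Z), mul(add(Z, Z), add(mul(SSZ, SZ), Z))))))
  [23] S(S(S(add(add(mul(SZ, SZ), Z), mul(add(Z, Z), add(mul(SSZ, SZ), Z))))))
  [24] S(S(S(add(add(add(SZ, mul(Z, SZ)), Z), mul(add(Z, Z), add(mul(SSZ, SZ), Z))))))
  [25] S(S(S(add(add(S(add(Z, mul(Z, SZ))), Z), mul(add(Z, Z), add(mul(SSZ, SZ), Z))))))
  [26] S(S(S(add(S(add(add(Z, mul(Z, SZ)), Z)), mul(add(Z, Z), add(mul(SSZ, SZ), Z))))))
  [27] S(S(S(S(add(add(add(Z, mul(Z, SZ)), Z), mul(add(Z, Z), add(mul(SSZ, SZ), Z)))))))
  [28] S(S(S(S(add(add(mul(Z, SZ), Z), mul(add(Z, Z), add(mul(SSZ, SZ), Z)))))))
  [29] S(S(S(S(add(add(Z, Z), mul(add(Z, Z), add(mul(SSZ, SZ), Z)))))))
  [30] S(S(S(S(add(Z, mul(add(Z, Z), add(mul(SSZ, SZ), Z)))))))
  [31] S(S(S(S(mul(add(Z, Z), add(mul(SSZ, SZ), Z))))))
  [32] S(S(S(S(mul(Z, add(mul(SSZ, SZ), Z))))))
  [33] S^4(Z)

Term B:
  start: S(S(S(S(mul(Z, add(mul(SSZ, SZ), Z))))))
  [1] S^4(Z)

Answer: SAME — A ⇓ S^4(Z), B ⇓ S^4(Z)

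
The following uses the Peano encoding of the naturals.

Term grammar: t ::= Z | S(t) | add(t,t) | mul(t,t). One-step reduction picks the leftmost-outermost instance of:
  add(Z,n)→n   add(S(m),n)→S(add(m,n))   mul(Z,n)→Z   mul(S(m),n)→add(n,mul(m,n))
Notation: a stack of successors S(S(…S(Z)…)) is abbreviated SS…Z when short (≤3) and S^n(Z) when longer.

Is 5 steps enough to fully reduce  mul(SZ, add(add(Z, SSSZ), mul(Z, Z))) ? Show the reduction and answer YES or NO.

Answer: NO — after 5 steps the term is S(add(S(add(SZ, mul(Z, Z))), mul(Z, add(add(Z, SSSZ), mul(Z, Z))))), not yet normal

Derivation:
  start: mul(SZ, add(add(Z, SSSZ), mul(Z, Z)))
  →1  add(add(add(Z, SSSZ), mul(Z, Z)), mul(Z, add(add(Z, SSSZ), mul(Z, Z))))
  →2  add(add(SSSZ, mul(Z, Z)), mul(Z, add(add(Z, SSSZ), mul(Z, Z))))
  →3  add(S(add(SSZ, mul(Z, Z))), mul(Z, add(add(Z, SSSZ), mul(Z, Z))))
  →4  S(add(add(SSZ, mul(Z, Z)), mul(Z, add(add(Z, SSSZ), mul(Z, Z)))))
  →5  S(add(S(add(SZ, mul(Z, Z))), mul(Z, add(add(Z, SSSZ), mul(Z, Z)))))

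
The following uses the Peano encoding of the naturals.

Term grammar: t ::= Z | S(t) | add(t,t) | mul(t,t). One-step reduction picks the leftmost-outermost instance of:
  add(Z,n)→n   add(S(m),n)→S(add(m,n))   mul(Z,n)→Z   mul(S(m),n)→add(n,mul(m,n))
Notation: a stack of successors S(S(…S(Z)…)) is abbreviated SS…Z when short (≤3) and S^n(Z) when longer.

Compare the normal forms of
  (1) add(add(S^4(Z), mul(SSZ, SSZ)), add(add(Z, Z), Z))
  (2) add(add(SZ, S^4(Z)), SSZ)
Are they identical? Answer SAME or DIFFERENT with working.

Answer: DIFFERENT — A ⇓ S^8(Z), B ⇓ S^7(Z)

Derivation:
Term A:
  start: add(add(S^4(Z), mul(SSZ, SSZ)), add(add(Z, Z), Z))
  [1] add(S(add(SSSZ, mul(SSZ, SSZ))), add(add(Z, Z), Z))
  [2] S(add(add(SSSZ, mul(SSZ, SSZ)), add(add(Z, Z), Z)))
  [3] S(add(S(add(SSZ, mul(SSZ, SSZ))), add(add(Z, Z), Z)))
  [4] S(S(add(add(SSZ, mul(SSZ, SSZ)), add(add(Z, Z), Z))))
  [5] S(S(add(S(add(SZ, mul(SSZ, SSZ))), add(add(Z, Z), Z))))
  [6] S(S(S(add(add(SZ, mul(SSZ, SSZ)), add(add(Z, Z), Z)))))
  [7] S(S(S(add(S(add(Z, mul(SSZ, SSZ))), add(add(Z, Z), Z)))))
  [8] S(S(S(S(add(add(Z, mul(SSZ, SSZ)), add(add(Z, Z), Z))))))
  [9] S(S(S(S(add(mul(SSZ, SSZ), add(add(Z, Z), Z))))))
  [10] S(S(S(S(add(add(SSZ, mul(SZ, SSZ)), add(add(Z, Z), Z))))))
  [11] S(S(S(S(add(S(add(SZ, mul(SZ, SSZ))), add(add(Z, Z), Z))))))
  [12] S(S(S(S(S(add(add(SZ, mul(SZ, SSZ)), add(add(Z, Z), Z)))))))
  [13] S(S(S(S(S(add(S(add(Z, mul(SZ, SSZ))), add(add(Z, Z), Z)))))))
  [14] S(S(S(S(S(S(add(add(Z, mul(SZ, SSZ)), add(add(Z, Z), Z))))))))
  [15] S(S(S(S(S(S(add(mul(SZ, SSZ), add(add(Z, Z), Z))))))))
  [16] S(S(S(S(S(S(add(add(SSZ, mul(Z, SSZ)), add(add(Z, Z), Z))))))))
  [17] S(S(S(S(S(S(add(S(add(SZ, mul(Z, SSZ))), add(add(Z, Z), Z))))))))
  [18] S(S(S(S(S(S(S(add(add(SZ, mul(Z, SSZ)), add(add(Z, Z), Z)))))))))
  [19] S(S(S(S(S(S(S(add(S(add(Z, mul(Z, SSZ))), add(add(Z, Z), Z)))))))))
  [20] S(S(S(S(S(S(S(S(add(add(Z, mul(Z, SSZ)), add(add(Z, Z), Z))))))))))
  [21] S(S(S(S(S(S(S(S(add(mul(Z, SSZ), add(add(Z, Z), Z))))))))))
  [22] S(S(S(S(S(S(S(S(add(Z, add(add(Z, Z), Z))))))))))
  [23] S(S(S(S(S(S(S(S(add(add(Z, Z), Z)))))))))
  [24] S(S(S(S(S(S(S(S(add(Z, Z)))))))))
  [25] S^8(Z)

Term B:
  start: add(add(SZ, S^4(Z)), SSZ)
  [1] add(S(add(Z, S^4(Z))), SSZ)
  [2] S(add(add(Z, S^4(Z)), SSZ))
  [3] S(add(S^4(Z), SSZ))
  [4] S(S(add(SSSZ, SSZ)))
  [5] S(S(S(add(SSZ, SSZ))))
  [6] S(S(S(S(add(SZ, SSZ)))))
  [7] S(S(S(S(S(add(Z, SSZ))))))
  [8] S^7(Z)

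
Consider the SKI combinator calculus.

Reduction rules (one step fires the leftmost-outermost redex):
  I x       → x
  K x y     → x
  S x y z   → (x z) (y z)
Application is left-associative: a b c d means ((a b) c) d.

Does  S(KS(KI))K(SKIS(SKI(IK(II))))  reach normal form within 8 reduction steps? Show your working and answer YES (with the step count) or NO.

  start: S(KS(KI))K(SKIS(SKI(IK(II))))
  step 1: KS(KI)(SKIS(SKI(IK(II))))(K(SKIS(SKI(IK(II)))))
  step 2: S(SKIS(SKI(IK(II))))(K(SKIS(SKI(IK(II)))))
  step 3: S(KS(IS)(SKI(IK(II))))(K(SKIS(SKI(IK(II)))))
  step 4: S(S(SKI(IK(II))))(K(SKIS(SKI(IK(II)))))
  step 5: S(S(K(IK(II))(I(IK(II)))))(K(SKIS(SKI(IK(II)))))
  step 6: S(S(IK(II)))(K(SKIS(SKI(IK(II)))))
  step 7: S(S(K(II)))(K(SKIS(SKI(IK(II)))))
  step 8: S(S(KI))(K(SKIS(SKI(IK(II)))))

Answer: NO — after 8 steps the term is S(S(KI))(K(SKIS(SKI(IK(II))))), not yet normal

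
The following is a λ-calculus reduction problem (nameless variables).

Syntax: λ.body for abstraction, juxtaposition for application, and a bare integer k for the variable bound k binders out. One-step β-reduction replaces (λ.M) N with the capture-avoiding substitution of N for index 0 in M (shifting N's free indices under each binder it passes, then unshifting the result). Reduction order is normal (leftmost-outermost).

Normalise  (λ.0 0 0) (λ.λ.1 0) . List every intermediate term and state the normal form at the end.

Answer: normal form = λ.λ.1 0  (in 5 steps)

Working:
  start: (λ.0 0 0) (λ.λ.1 0)
  [1] (λ.λ.1 0) (λ.λ.1 0) (λ.λ.1 0)
  [2] (λ.(λ.λ.1 0) 0) (λ.λ.1 0)
  [3] (λ.λ.1 0) (λ.λ.1 0)
  [4] λ.(λ.λ.1 0) 0
  [5] λ.λ.1 0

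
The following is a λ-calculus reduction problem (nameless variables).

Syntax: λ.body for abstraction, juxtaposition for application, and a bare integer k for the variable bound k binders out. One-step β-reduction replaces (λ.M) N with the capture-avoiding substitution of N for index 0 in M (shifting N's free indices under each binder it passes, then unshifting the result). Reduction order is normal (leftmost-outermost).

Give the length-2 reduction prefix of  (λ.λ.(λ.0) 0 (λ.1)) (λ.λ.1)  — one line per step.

  start: (λ.λ.(λ.0) 0 (λ.1)) (λ.λ.1)
  [1] λ.(λ.0) 0 (λ.1)
  [2] λ.0 (λ.1)

Answer: after 2 steps: λ.0 (λ.1)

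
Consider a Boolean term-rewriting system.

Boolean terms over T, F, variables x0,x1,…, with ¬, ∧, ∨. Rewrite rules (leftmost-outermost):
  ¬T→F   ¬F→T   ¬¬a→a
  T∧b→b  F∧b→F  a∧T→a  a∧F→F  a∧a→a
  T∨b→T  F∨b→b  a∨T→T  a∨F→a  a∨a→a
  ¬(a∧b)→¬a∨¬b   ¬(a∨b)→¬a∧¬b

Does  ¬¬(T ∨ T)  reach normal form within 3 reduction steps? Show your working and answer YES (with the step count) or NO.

Answer: YES — reaches normal form T in 2 ≤ 3 steps

Derivation:
  start: ¬¬(T ∨ T)
  [1] T ∨ T
  [2] T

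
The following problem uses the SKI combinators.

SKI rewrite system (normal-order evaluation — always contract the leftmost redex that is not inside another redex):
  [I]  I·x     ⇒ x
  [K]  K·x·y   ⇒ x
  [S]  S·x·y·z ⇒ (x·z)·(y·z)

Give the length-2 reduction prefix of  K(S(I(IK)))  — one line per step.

  start: K(S(I(IK)))
  [1] K(S(IK))
  [2] K(SK)

Answer: after 2 steps: K(SK)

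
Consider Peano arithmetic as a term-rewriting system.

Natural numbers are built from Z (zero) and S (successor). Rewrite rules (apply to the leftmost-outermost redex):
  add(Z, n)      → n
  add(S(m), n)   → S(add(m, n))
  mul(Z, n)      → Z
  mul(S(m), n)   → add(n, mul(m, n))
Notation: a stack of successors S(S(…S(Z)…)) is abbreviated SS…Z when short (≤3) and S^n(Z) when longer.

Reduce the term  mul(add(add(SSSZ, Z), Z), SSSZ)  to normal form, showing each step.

  start: mul(add(add(SSSZ, Z), Z), SSSZ)
  step 1: mul(add(S(add(SSZ, Z)), Z), SSSZ)
  step 2: mul(S(add(add(SSZ, Z), Z)), SSSZ)
  step 3: add(SSSZ, mul(add(add(SSZ, Z), Z), SSSZ))
  step 4: S(add(SSZ, mul(add(add(SSZ, Z), Z), SSSZ)))
  step 5: S(S(add(SZ, mul(add(add(SSZ, Z), Z), SSSZ))))
  step 6: S(S(S(add(Z, mul(add(add(SSZ, Z), Z), SSSZ)))))
  step 7: S(S(S(mul(add(add(SSZ, Z), Z), SSSZ))))
  step 8: S(S(S(mul(add(S(add(SZ, Z)), Z), SSSZ))))
  step 9: S(S(S(mul(S(add(add(SZ, Z), Z)), SSSZ))))
  step 10: S(S(S(add(SSSZ, mul(add(add(SZ, Z), Z), SSSZ)))))
  step 11: S(S(S(S(add(SSZ, mul(add(add(SZ, Z), Z), SSSZ))))))
  step 12: S(S(S(S(S(add(SZ, mul(add(add(SZ, Z), Z), SSSZ)))))))
  step 13: S(S(S(S(S(S(add(Z, mul(add(add(SZ, Z), Z), SSSZ))))))))
  step 14: S(S(S(S(S(S(mul(add(add(SZ, Z), Z), SSSZ)))))))
  step 15: S(S(S(S(S(S(mul(add(S(add(Z, Z)), Z), SSSZ)))))))
  step 16: S(S(S(S(S(S(mul(S(add(add(Z, Z), Z)), SSSZ)))))))
  step 17: S(S(S(S(S(S(add(SSSZ, mul(add(add(Z, Z), Z), SSSZ))))))))
  step 18: S(S(S(S(S(S(S(add(SSZ, mul(add(add(Z, Z), Z), SSSZ)))))))))
  step 19: S(S(S(S(S(S(S(S(add(SZ, mul(add(add(Z, Z), Z), SSSZ))))))))))
  step 20: S(S(S(S(S(S(S(S(S(add(Z, mul(add(add(Z, Z), Z), SSSZ)))))))))))
  step 21: S(S(S(S(S(S(S(S(S(mul(add(add(Z, Z), Z), SSSZ))))))))))
  step 22: S(S(S(S(S(S(S(S(S(mul(add(Z, Z), SSSZ))))))))))
  step 23: S(S(S(S(S(S(S(S(S(mul(Z, SSSZ))))))))))
  step 24: S^9(Z)

Answer: normal form = S^9(Z)  (in 24 steps)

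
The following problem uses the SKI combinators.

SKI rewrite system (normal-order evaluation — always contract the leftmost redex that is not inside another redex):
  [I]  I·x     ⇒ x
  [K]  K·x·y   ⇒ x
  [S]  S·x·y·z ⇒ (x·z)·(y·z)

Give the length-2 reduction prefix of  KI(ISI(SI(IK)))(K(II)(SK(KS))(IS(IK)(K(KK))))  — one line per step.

Answer: after 2 steps: K(II)(SK(KS))(IS(IK)(K(KK)))

Reduction:
  start: KI(ISI(SI(IK)))(K(II)(SK(KS))(IS(IK)(K(KK))))
  [1] I(K(II)(SK(KS))(IS(IK)(K(KK))))
  [2] K(II)(SK(KS))(IS(IK)(K(KK)))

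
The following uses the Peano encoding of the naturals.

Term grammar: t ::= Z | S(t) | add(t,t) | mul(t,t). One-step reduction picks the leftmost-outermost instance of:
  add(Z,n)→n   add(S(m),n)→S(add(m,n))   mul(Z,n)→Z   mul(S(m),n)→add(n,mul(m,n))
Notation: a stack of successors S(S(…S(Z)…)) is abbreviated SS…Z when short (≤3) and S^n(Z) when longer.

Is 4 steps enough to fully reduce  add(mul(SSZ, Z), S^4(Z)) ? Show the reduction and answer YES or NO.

  start: add(mul(SSZ, Z), S^4(Z))
  [1] add(add(Z, mul(SZ, Z)), S^4(Z))
  [2] add(mul(SZ, Z), S^4(Z))
  [3] add(add(Z, mul(Z, Z)), S^4(Z))
  [4] add(mul(Z, Z), S^4(Z))

Answer: NO — after 4 steps the term is add(mul(Z, Z), S^4(Z)), not yet normal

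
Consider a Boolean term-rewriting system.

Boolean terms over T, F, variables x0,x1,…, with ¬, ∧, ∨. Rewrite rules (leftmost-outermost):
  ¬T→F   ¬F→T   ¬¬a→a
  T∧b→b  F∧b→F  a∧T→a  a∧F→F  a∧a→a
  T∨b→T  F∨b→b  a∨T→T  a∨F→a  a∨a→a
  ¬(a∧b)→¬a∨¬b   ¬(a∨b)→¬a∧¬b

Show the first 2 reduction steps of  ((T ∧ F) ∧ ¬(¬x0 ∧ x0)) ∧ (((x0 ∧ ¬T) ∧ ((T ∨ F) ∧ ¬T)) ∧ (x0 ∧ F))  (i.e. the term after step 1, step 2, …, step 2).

Answer: after 2 steps: F ∧ (((x0 ∧ ¬T) ∧ ((T ∨ F) ∧ ¬T)) ∧ (x0 ∧ F))

Derivation:
  start: ((T ∧ F) ∧ ¬(¬x0 ∧ x0)) ∧ (((x0 ∧ ¬T) ∧ ((T ∨ F) ∧ ¬T)) ∧ (x0 ∧ F))
  →1  (F ∧ ¬(¬x0 ∧ x0)) ∧ (((x0 ∧ ¬T) ∧ ((T ∨ F) ∧ ¬T)) ∧ (x0 ∧ F))
  →2  F ∧ (((x0 ∧ ¬T) ∧ ((T ∨ F) ∧ ¬T)) ∧ (x0 ∧ F))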